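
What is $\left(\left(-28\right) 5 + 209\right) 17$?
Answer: $1173$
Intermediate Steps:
$\left(\left(-28\right) 5 + 209\right) 17 = \left(-140 + 209\right) 17 = 69 \cdot 17 = 1173$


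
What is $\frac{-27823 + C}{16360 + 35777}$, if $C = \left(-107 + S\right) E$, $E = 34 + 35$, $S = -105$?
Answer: $- \frac{42451}{52137} \approx -0.81422$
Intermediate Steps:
$E = 69$
$C = -14628$ ($C = \left(-107 - 105\right) 69 = \left(-212\right) 69 = -14628$)
$\frac{-27823 + C}{16360 + 35777} = \frac{-27823 - 14628}{16360 + 35777} = - \frac{42451}{52137}$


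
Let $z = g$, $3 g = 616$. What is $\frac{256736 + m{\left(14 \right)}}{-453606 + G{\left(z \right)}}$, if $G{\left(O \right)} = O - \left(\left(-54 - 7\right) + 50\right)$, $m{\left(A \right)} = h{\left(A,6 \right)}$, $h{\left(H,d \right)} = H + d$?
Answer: $- \frac{770268}{1360169} \approx -0.5663$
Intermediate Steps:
$m{\left(A \right)} = 6 + A$ ($m{\left(A \right)} = A + 6 = 6 + A$)
$g = \frac{616}{3}$ ($g = \frac{1}{3} \cdot 616 = \frac{616}{3} \approx 205.33$)
$z = \frac{616}{3} \approx 205.33$
$G{\left(O \right)} = 11 + O$ ($G{\left(O \right)} = O - \left(-61 + 50\right) = O - -11 = O + 11 = 11 + O$)
$\frac{256736 + m{\left(14 \right)}}{-453606 + G{\left(z \right)}} = \frac{256736 + \left(6 + 14\right)}{-453606 + \left(11 + \frac{616}{3}\right)} = \frac{256736 + 20}{-453606 + \frac{649}{3}} = \frac{256756}{- \frac{1360169}{3}} = 256756 \left(- \frac{3}{1360169}\right) = - \frac{770268}{1360169}$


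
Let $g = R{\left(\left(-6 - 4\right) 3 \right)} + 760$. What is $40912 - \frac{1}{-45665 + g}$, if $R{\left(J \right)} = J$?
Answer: $\frac{1838380721}{44935} \approx 40912.0$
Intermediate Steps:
$g = 730$ ($g = \left(-6 - 4\right) 3 + 760 = \left(-10\right) 3 + 760 = -30 + 760 = 730$)
$40912 - \frac{1}{-45665 + g} = 40912 - \frac{1}{-45665 + 730} = 40912 - \frac{1}{-44935} = 40912 - - \frac{1}{44935} = 40912 + \frac{1}{44935} = \frac{1838380721}{44935}$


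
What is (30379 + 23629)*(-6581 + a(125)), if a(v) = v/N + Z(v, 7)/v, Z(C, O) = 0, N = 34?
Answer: -6038877516/17 ≈ -3.5523e+8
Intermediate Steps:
a(v) = v/34 (a(v) = v/34 + 0/v = v*(1/34) + 0 = v/34 + 0 = v/34)
(30379 + 23629)*(-6581 + a(125)) = (30379 + 23629)*(-6581 + (1/34)*125) = 54008*(-6581 + 125/34) = 54008*(-223629/34) = -6038877516/17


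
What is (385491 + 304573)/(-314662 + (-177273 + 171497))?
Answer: -345032/160219 ≈ -2.1535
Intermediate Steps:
(385491 + 304573)/(-314662 + (-177273 + 171497)) = 690064/(-314662 - 5776) = 690064/(-320438) = 690064*(-1/320438) = -345032/160219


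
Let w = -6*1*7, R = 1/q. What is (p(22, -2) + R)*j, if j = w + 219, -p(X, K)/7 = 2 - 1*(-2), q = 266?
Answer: -1318119/266 ≈ -4955.3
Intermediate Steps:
p(X, K) = -28 (p(X, K) = -7*(2 - 1*(-2)) = -7*(2 + 2) = -7*4 = -28)
R = 1/266 ≈ 0.0037594
w = -42 (w = -6*7 = -42)
j = 177 (j = -42 + 219 = 177)
(p(22, -2) + R)*j = (-28 + 1/266)*177 = -7447/266*177 = -1318119/266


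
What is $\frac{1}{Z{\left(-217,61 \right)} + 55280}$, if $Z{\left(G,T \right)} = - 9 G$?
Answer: $\frac{1}{57233} \approx 1.7472 \cdot 10^{-5}$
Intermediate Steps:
$\frac{1}{Z{\left(-217,61 \right)} + 55280} = \frac{1}{\left(-9\right) \left(-217\right) + 55280} = \frac{1}{1953 + 55280} = \frac{1}{57233}$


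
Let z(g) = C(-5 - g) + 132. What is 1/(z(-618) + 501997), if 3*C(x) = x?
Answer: 3/1507000 ≈ 1.9907e-6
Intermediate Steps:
C(x) = x/3
z(g) = 391/3 - g/3 (z(g) = (-5 - g)/3 + 132 = (-5/3 - g/3) + 132 = 391/3 - g/3)
1/(z(-618) + 501997) = 1/((391/3 - 1/3*(-618)) + 501997) = 1/((391/3 + 206) + 501997) = 1/(1009/3 + 501997) = 1/(1507000/3) = 3/1507000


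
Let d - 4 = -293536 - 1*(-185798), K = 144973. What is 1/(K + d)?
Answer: 1/37239 ≈ 2.6854e-5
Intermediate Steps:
d = -107734 (d = 4 + (-293536 - 1*(-185798)) = 4 + (-293536 + 185798) = 4 - 107738 = -107734)
1/(K + d) = 1/(144973 - 107734) = 1/37239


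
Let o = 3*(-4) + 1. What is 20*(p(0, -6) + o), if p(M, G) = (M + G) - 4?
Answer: -420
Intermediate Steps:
p(M, G) = -4 + G + M (p(M, G) = (G + M) - 4 = -4 + G + M)
o = -11 (o = -12 + 1 = -11)
20*(p(0, -6) + o) = 20*((-4 - 6 + 0) - 11) = 20*(-10 - 11) = 20*(-21) = -420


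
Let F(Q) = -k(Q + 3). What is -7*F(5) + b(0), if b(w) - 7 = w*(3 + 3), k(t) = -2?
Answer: -7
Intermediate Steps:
F(Q) = 2 (F(Q) = -1*(-2) = 2)
b(w) = 7 + 6*w (b(w) = 7 + w*(3 + 3) = 7 + w*6 = 7 + 6*w)
-7*F(5) + b(0) = -7*2 + (7 + 6*0) = -14 + (7 + 0) = -14 + 7 = -7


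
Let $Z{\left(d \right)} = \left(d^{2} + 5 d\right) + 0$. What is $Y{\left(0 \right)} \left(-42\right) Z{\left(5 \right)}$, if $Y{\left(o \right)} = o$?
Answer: $0$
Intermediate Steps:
$Z{\left(d \right)} = d^{2} + 5 d$
$Y{\left(0 \right)} \left(-42\right) Z{\left(5 \right)} = 0 \left(-42\right) 5 \left(5 + 5\right) = 0 \cdot 5 \cdot 10 = 0 \cdot 50 = 0$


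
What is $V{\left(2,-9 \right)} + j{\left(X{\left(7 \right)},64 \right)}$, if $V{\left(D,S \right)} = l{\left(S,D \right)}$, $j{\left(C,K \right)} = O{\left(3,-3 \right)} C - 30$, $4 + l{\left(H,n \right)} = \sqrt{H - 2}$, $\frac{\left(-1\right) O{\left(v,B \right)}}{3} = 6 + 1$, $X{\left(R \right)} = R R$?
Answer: $-1063 + i \sqrt{11} \approx -1063.0 + 3.3166 i$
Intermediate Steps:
$X{\left(R \right)} = R^{2}$
$O{\left(v,B \right)} = -21$ ($O{\left(v,B \right)} = - 3 \left(6 + 1\right) = \left(-3\right) 7 = -21$)
$l{\left(H,n \right)} = -4 + \sqrt{-2 + H}$ ($l{\left(H,n \right)} = -4 + \sqrt{H - 2} = -4 + \sqrt{-2 + H}$)
$j{\left(C,K \right)} = -30 - 21 C$ ($j{\left(C,K \right)} = - 21 C - 30 = -30 - 21 C$)
$V{\left(D,S \right)} = -4 + \sqrt{-2 + S}$
$V{\left(2,-9 \right)} + j{\left(X{\left(7 \right)},64 \right)} = \left(-4 + \sqrt{-2 - 9}\right) - \left(30 + 21 \cdot 7^{2}\right) = \left(-4 + \sqrt{-11}\right) - 1059 = \left(-4 + i \sqrt{11}\right) - 1059 = -1063 + i \sqrt{11}$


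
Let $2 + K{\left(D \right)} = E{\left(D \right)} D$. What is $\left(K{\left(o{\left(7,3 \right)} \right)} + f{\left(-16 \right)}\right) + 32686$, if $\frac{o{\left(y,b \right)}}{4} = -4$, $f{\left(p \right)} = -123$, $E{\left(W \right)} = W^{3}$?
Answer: $98097$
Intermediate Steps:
$o{\left(y,b \right)} = -16$ ($o{\left(y,b \right)} = 4 \left(-4\right) = -16$)
$K{\left(D \right)} = -2 + D^{4}$ ($K{\left(D \right)} = -2 + D^{3} D = -2 + D^{4}$)
$\left(K{\left(o{\left(7,3 \right)} \right)} + f{\left(-16 \right)}\right) + 32686 = \left(\left(-2 + \left(-16\right)^{4}\right) - 123\right) + 32686 = \left(\left(-2 + 65536\right) - 123\right) + 32686 = \left(65534 - 123\right) + 32686 = 65411 + 32686 = 98097$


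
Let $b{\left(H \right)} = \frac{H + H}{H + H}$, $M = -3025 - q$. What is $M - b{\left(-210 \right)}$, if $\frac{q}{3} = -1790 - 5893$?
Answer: $20023$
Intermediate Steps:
$q = -23049$ ($q = 3 \left(-1790 - 5893\right) = 3 \left(-7683\right) = -23049$)
$M = 20024$ ($M = -3025 - -23049 = -3025 + 23049 = 20024$)
$b{\left(H \right)} = 1$ ($b{\left(H \right)} = \frac{2 H}{2 H} = 2 H \frac{1}{2 H} = 1$)
$M - b{\left(-210 \right)} = 20024 - 1 = 20023$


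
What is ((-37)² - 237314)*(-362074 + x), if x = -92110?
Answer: 107162443880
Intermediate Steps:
((-37)² - 237314)*(-362074 + x) = ((-37)² - 237314)*(-362074 - 92110) = (1369 - 237314)*(-454184) = -235945*(-454184) = 107162443880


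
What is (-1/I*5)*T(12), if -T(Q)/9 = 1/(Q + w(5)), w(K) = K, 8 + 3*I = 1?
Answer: -135/119 ≈ -1.1345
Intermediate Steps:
I = -7/3 (I = -8/3 + (⅓)*1 = -8/3 + ⅓ = -7/3 ≈ -2.3333)
T(Q) = -9/(5 + Q) (T(Q) = -9/(Q + 5) = -9/(5 + Q))
(-1/I*5)*T(12) = (-1/(-7/3)*5)*(-9/(5 + 12)) = (-1*(-3/7)*5)*(-9/17) = ((3/7)*5)*(-9*1/17) = (15/7)*(-9/17) = -135/119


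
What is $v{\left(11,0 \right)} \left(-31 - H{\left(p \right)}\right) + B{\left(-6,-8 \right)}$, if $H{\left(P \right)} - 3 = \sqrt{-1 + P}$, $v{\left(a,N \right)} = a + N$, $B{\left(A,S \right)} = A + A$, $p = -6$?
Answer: $-386 - 11 i \sqrt{7} \approx -386.0 - 29.103 i$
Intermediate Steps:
$B{\left(A,S \right)} = 2 A$
$v{\left(a,N \right)} = N + a$
$H{\left(P \right)} = 3 + \sqrt{-1 + P}$
$v{\left(11,0 \right)} \left(-31 - H{\left(p \right)}\right) + B{\left(-6,-8 \right)} = \left(0 + 11\right) \left(-31 - \left(3 + \sqrt{-1 - 6}\right)\right) + 2 \left(-6\right) = 11 \left(-31 - \left(3 + \sqrt{-7}\right)\right) - 12 = 11 \left(-31 - \left(3 + i \sqrt{7}\right)\right) - 12 = 11 \left(-34 - i \sqrt{7}\right) - 12 = \left(-374 - 11 i \sqrt{7}\right) - 12 = -386 - 11 i \sqrt{7}$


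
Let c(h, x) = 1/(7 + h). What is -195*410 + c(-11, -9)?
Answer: -319801/4 ≈ -79950.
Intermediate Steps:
-195*410 + c(-11, -9) = -195*410 + 1/(7 - 11) = -79950 + 1/(-4) = -79950 - ¼ = -319801/4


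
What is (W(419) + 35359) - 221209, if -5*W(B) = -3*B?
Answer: -927993/5 ≈ -1.8560e+5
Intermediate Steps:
W(B) = 3*B/5 (W(B) = -(-3)*B/5 = 3*B/5)
(W(419) + 35359) - 221209 = ((⅗)*419 + 35359) - 221209 = (1257/5 + 35359) - 221209 = 178052/5 - 221209 = -927993/5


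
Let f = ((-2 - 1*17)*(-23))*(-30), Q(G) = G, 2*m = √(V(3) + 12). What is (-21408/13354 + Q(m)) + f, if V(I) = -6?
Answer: -87546174/6677 + √6/2 ≈ -13110.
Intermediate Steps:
m = √6/2 (m = √(-6 + 12)/2 = √6/2 ≈ 1.2247)
f = -13110 (f = ((-2 - 17)*(-23))*(-30) = -19*(-23)*(-30) = 437*(-30) = -13110)
(-21408/13354 + Q(m)) + f = (-21408/13354 + √6/2) - 13110 = (-21408*1/13354 + √6/2) - 13110 = (-10704/6677 + √6/2) - 13110 = -87546174/6677 + √6/2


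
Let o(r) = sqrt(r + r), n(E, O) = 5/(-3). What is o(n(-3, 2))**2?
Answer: -10/3 ≈ -3.3333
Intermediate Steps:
n(E, O) = -5/3 (n(E, O) = 5*(-1/3) = -5/3)
o(r) = sqrt(2)*sqrt(r) (o(r) = sqrt(2*r) = sqrt(2)*sqrt(r))
o(n(-3, 2))**2 = (sqrt(2)*sqrt(-5/3))**2 = (sqrt(2)*(I*sqrt(15)/3))**2 = (I*sqrt(30)/3)**2 = -10/3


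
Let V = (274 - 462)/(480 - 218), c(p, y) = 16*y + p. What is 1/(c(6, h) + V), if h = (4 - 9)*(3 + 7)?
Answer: -131/104108 ≈ -0.0012583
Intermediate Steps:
h = -50 (h = -5*10 = -50)
c(p, y) = p + 16*y
V = -94/131 (V = -188/262 = -188*1/262 = -94/131 ≈ -0.71756)
1/(c(6, h) + V) = 1/((6 + 16*(-50)) - 94/131) = 1/((6 - 800) - 94/131) = 1/(-794 - 94/131) = 1/(-104108/131) = -131/104108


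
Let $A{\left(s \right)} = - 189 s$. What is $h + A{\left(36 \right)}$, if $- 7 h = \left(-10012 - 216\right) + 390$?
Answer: $- \frac{37790}{7} \approx -5398.6$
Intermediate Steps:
$h = \frac{9838}{7}$ ($h = - \frac{\left(-10012 - 216\right) + 390}{7} = - \frac{-10228 + 390}{7} = \left(- \frac{1}{7}\right) \left(-9838\right) = \frac{9838}{7} \approx 1405.4$)
$h + A{\left(36 \right)} = \frac{9838}{7} - 6804 = - \frac{37790}{7}$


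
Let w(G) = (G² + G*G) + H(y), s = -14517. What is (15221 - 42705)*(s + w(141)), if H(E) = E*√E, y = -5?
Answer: -693833580 + 137420*I*√5 ≈ -6.9383e+8 + 3.0728e+5*I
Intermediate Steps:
H(E) = E^(3/2)
w(G) = 2*G² - 5*I*√5 (w(G) = (G² + G*G) + (-5)^(3/2) = (G² + G²) - 5*I*√5 = 2*G² - 5*I*√5)
(15221 - 42705)*(s + w(141)) = (15221 - 42705)*(-14517 + (2*141² - 5*I*√5)) = -27484*(-14517 + (2*19881 - 5*I*√5)) = -27484*(-14517 + (39762 - 5*I*√5)) = -27484*(25245 - 5*I*√5) = -693833580 + 137420*I*√5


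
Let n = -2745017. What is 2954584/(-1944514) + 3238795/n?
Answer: -654921160389/242623817579 ≈ -2.6993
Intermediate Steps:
2954584/(-1944514) + 3238795/n = 2954584/(-1944514) + 3238795/(-2745017) = 2954584*(-1/1944514) + 3238795*(-1/2745017) = -1477292/972257 - 3238795/2745017 = -654921160389/242623817579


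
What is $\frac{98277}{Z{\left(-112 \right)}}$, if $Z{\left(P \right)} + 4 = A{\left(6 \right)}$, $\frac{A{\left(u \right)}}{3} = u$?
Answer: $\frac{98277}{14} \approx 7019.8$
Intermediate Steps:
$A{\left(u \right)} = 3 u$
$Z{\left(P \right)} = 14$ ($Z{\left(P \right)} = -4 + 3 \cdot 6 = -4 + 18 = 14$)
$\frac{98277}{Z{\left(-112 \right)}} = \frac{98277}{14}$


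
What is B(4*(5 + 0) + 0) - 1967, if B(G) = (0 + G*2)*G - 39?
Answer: -1206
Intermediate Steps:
B(G) = -39 + 2*G² (B(G) = (0 + 2*G)*G - 39 = (2*G)*G - 39 = 2*G² - 39 = -39 + 2*G²)
B(4*(5 + 0) + 0) - 1967 = (-39 + 2*(4*(5 + 0) + 0)²) - 1967 = (-39 + 2*(4*5 + 0)²) - 1967 = (-39 + 2*(20 + 0)²) - 1967 = (-39 + 2*20²) - 1967 = (-39 + 2*400) - 1967 = (-39 + 800) - 1967 = 761 - 1967 = -1206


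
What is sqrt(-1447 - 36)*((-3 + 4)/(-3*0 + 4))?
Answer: I*sqrt(1483)/4 ≈ 9.6274*I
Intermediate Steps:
sqrt(-1447 - 36)*((-3 + 4)/(-3*0 + 4)) = sqrt(-1483)*(1/(0 + 4)) = (I*sqrt(1483))*(1/4) = I*sqrt(1483)/4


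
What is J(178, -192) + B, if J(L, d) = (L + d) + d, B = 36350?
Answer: 36144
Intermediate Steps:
J(L, d) = L + 2*d
J(178, -192) + B = (178 + 2*(-192)) + 36350 = (178 - 384) + 36350 = -206 + 36350 = 36144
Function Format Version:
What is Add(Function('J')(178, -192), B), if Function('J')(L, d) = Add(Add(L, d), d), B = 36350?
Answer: 36144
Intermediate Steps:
Function('J')(L, d) = Add(L, Mul(2, d))
Add(Function('J')(178, -192), B) = Add(Add(178, Mul(2, -192)), 36350) = Add(Add(178, -384), 36350) = Add(-206, 36350) = 36144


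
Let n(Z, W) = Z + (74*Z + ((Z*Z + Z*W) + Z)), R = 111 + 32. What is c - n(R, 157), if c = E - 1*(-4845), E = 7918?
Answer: -41005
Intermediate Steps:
R = 143
n(Z, W) = Z² + 76*Z + W*Z (n(Z, W) = Z + (74*Z + ((Z² + W*Z) + Z)) = Z + (74*Z + (Z + Z² + W*Z)) = Z + (Z² + 75*Z + W*Z) = Z² + 76*Z + W*Z)
c = 12763 (c = 7918 - 1*(-4845) = 7918 + 4845 = 12763)
c - n(R, 157) = 12763 - 143*(76 + 157 + 143) = 12763 - 143*376 = 12763 - 1*53768 = 12763 - 53768 = -41005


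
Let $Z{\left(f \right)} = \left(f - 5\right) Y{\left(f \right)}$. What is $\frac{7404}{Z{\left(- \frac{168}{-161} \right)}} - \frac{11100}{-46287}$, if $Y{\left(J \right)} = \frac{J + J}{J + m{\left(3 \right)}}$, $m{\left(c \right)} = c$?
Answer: $- \frac{550304771}{151788} \approx -3625.5$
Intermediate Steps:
$Y{\left(J \right)} = \frac{2 J}{3 + J}$ ($Y{\left(J \right)} = \frac{J + J}{J + 3} = \frac{2 J}{3 + J}$)
$Z{\left(f \right)} = \frac{2 f \left(-5 + f\right)}{3 + f}$ ($Z{\left(f \right)} = \left(f - 5\right) \frac{2 f}{3 + f} = \left(-5 + f\right) \frac{2 f}{3 + f} = \frac{2 f \left(-5 + f\right)}{3 + f}$)
$\frac{7404}{Z{\left(- \frac{168}{-161} \right)}} - \frac{11100}{-46287} = \frac{7404}{2 \left(- \frac{168}{-161}\right) \frac{1}{3 - \frac{168}{-161}} \left(-5 - \frac{168}{-161}\right)} - \frac{11100}{-46287} = \frac{7404}{2 \left(\left(-168\right) \left(- \frac{1}{161}\right)\right) \frac{1}{3 - - \frac{24}{23}} \left(-5 - - \frac{24}{23}\right)} - - \frac{100}{417} = \frac{7404}{2 \cdot \frac{24}{23} \frac{1}{3 + \frac{24}{23}} \left(-5 + \frac{24}{23}\right)} + \frac{100}{417} = \frac{7404}{2 \cdot \frac{24}{23} \frac{1}{\frac{93}{23}} \left(- \frac{91}{23}\right)} + \frac{100}{417} = \frac{7404}{2 \cdot \frac{24}{23} \cdot \frac{23}{93} \left(- \frac{91}{23}\right)} + \frac{100}{417} = \frac{7404}{- \frac{1456}{713}} + \frac{100}{417} = 7404 \left(- \frac{713}{1456}\right) + \frac{100}{417} = - \frac{1319763}{364} + \frac{100}{417} = - \frac{550304771}{151788}$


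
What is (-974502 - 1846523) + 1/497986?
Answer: -1404830955649/497986 ≈ -2.8210e+6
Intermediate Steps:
(-974502 - 1846523) + 1/497986 = -2821025 + 1/497986 = -1404830955649/497986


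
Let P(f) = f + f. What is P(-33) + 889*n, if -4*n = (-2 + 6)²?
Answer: -3622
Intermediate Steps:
n = -4 (n = -(-2 + 6)²/4 = -¼*4² = -¼*16 = -4)
P(f) = 2*f
P(-33) + 889*n = 2*(-33) + 889*(-4) = -66 - 3556 = -3622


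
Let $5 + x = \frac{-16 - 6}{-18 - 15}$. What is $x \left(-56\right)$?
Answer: $\frac{728}{3} \approx 242.67$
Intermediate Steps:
$x = - \frac{13}{3}$ ($x = -5 + \frac{-16 - 6}{-18 - 15} = -5 - \frac{22}{-33} = -5 - - \frac{2}{3} = -5 + \frac{2}{3} = - \frac{13}{3} \approx -4.3333$)
$x \left(-56\right) = \left(- \frac{13}{3}\right) \left(-56\right) = \frac{728}{3}$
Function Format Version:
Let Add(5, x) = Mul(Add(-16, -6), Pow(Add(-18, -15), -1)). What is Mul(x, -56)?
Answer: Rational(728, 3) ≈ 242.67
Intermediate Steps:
x = Rational(-13, 3) (x = Add(-5, Mul(Add(-16, -6), Pow(Add(-18, -15), -1))) = Add(-5, Mul(-22, Pow(-33, -1))) = Add(-5, Mul(-22, Rational(-1, 33))) = Add(-5, Rational(2, 3)) = Rational(-13, 3) ≈ -4.3333)
Mul(x, -56) = Mul(Rational(-13, 3), -56) = Rational(728, 3)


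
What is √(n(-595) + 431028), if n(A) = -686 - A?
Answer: √430937 ≈ 656.46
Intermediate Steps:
√(n(-595) + 431028) = √((-686 - 1*(-595)) + 431028) = √((-686 + 595) + 431028) = √(-91 + 431028) = √430937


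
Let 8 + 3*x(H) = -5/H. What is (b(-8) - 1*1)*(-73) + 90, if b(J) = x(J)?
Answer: 8219/24 ≈ 342.46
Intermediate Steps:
x(H) = -8/3 - 5/(3*H) (x(H) = -8/3 + (-5/H)/3 = -8/3 - 5/(3*H))
b(J) = (-5 - 8*J)/(3*J)
(b(-8) - 1*1)*(-73) + 90 = ((⅓)*(-5 - 8*(-8))/(-8) - 1*1)*(-73) + 90 = ((⅓)*(-⅛)*(-5 + 64) - 1)*(-73) + 90 = ((⅓)*(-⅛)*59 - 1)*(-73) + 90 = (-59/24 - 1)*(-73) + 90 = -83/24*(-73) + 90 = 6059/24 + 90 = 8219/24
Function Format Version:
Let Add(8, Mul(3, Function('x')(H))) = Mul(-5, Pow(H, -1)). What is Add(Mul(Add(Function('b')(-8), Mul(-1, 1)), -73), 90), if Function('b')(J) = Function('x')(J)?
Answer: Rational(8219, 24) ≈ 342.46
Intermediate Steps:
Function('x')(H) = Add(Rational(-8, 3), Mul(Rational(-5, 3), Pow(H, -1))) (Function('x')(H) = Add(Rational(-8, 3), Mul(Rational(1, 3), Mul(-5, Pow(H, -1)))) = Add(Rational(-8, 3), Mul(Rational(-5, 3), Pow(H, -1))))
Function('b')(J) = Mul(Rational(1, 3), Pow(J, -1), Add(-5, Mul(-8, J)))
Add(Mul(Add(Function('b')(-8), Mul(-1, 1)), -73), 90) = Add(Mul(Add(Mul(Rational(1, 3), Pow(-8, -1), Add(-5, Mul(-8, -8))), Mul(-1, 1)), -73), 90) = Add(Mul(Add(Mul(Rational(1, 3), Rational(-1, 8), Add(-5, 64)), -1), -73), 90) = Add(Mul(Add(Mul(Rational(1, 3), Rational(-1, 8), 59), -1), -73), 90) = Add(Mul(Add(Rational(-59, 24), -1), -73), 90) = Add(Mul(Rational(-83, 24), -73), 90) = Add(Rational(6059, 24), 90) = Rational(8219, 24)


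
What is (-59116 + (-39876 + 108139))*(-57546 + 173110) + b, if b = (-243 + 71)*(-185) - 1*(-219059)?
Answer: 1057314787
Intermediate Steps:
b = 250879 (b = -172*(-185) + 219059 = 31820 + 219059 = 250879)
(-59116 + (-39876 + 108139))*(-57546 + 173110) + b = (-59116 + (-39876 + 108139))*(-57546 + 173110) + 250879 = (-59116 + 68263)*115564 + 250879 = 9147*115564 + 250879 = 1057063908 + 250879 = 1057314787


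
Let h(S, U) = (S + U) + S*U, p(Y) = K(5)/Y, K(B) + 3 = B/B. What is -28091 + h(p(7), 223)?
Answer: -27932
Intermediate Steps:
K(B) = -2 (K(B) = -3 + B/B = -3 + 1 = -2)
p(Y) = -2/Y
h(S, U) = S + U + S*U
-28091 + h(p(7), 223) = -28091 + (-2/7 + 223 - 2/7*223) = -28091 + (-2/7 + 223 - 446/7) = -28091 + 159 = -27932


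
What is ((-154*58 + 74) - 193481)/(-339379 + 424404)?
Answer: -202339/85025 ≈ -2.3798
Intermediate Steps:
((-154*58 + 74) - 193481)/(-339379 + 424404) = ((-8932 + 74) - 193481)/85025 = (-8858 - 193481)*(1/85025) = -202339*1/85025 = -202339/85025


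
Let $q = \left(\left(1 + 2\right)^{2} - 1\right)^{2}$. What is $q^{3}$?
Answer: $262144$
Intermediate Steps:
$q = 64$ ($q = \left(3^{2} - 1\right)^{2} = \left(9 - 1\right)^{2} = 8^{2} = 64$)
$q^{3} = 64^{3} = 262144$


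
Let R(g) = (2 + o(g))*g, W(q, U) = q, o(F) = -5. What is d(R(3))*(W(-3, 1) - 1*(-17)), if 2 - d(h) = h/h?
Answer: 14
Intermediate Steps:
R(g) = -3*g (R(g) = (2 - 5)*g = -3*g)
d(h) = 1 (d(h) = 2 - h/h = 2 - 1*1 = 2 - 1 = 1)
d(R(3))*(W(-3, 1) - 1*(-17)) = 1*(-3 - 1*(-17)) = 1*(-3 + 17) = 1*14 = 14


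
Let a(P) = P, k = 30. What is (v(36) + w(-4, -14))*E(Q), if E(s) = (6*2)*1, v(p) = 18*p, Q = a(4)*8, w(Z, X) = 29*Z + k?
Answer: 6744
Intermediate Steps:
w(Z, X) = 30 + 29*Z (w(Z, X) = 29*Z + 30 = 30 + 29*Z)
Q = 32 (Q = 4*8 = 32)
E(s) = 12 (E(s) = 12*1 = 12)
(v(36) + w(-4, -14))*E(Q) = (18*36 + (30 + 29*(-4)))*12 = (648 + (30 - 116))*12 = (648 - 86)*12 = 562*12 = 6744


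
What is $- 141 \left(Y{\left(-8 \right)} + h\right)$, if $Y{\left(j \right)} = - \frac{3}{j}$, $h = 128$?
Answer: $- \frac{144807}{8} \approx -18101.0$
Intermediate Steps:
$- 141 \left(Y{\left(-8 \right)} + h\right) = - 141 \left(- \frac{3}{-8} + 128\right) = - 141 \left(\left(-3\right) \left(- \frac{1}{8}\right) + 128\right) = - 141 \left(\frac{3}{8} + 128\right) = \left(-141\right) \frac{1027}{8} = - \frac{144807}{8}$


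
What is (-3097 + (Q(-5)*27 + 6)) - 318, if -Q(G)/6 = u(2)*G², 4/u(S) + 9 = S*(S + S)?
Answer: 12791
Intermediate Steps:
u(S) = 4/(-9 + 2*S²) (u(S) = 4/(-9 + S*(S + S)) = 4/(-9 + S*(2*S)) = 4/(-9 + 2*S²))
Q(G) = 24*G² (Q(G) = -6*4/(-9 + 2*2²)*G² = -6*4/(-9 + 2*4)*G² = -6*4/(-9 + 8)*G² = -6*4/(-1)*G² = -6*4*(-1)*G² = -(-24)*G² = 24*G²)
(-3097 + (Q(-5)*27 + 6)) - 318 = (-3097 + ((24*(-5)²)*27 + 6)) - 318 = (-3097 + ((24*25)*27 + 6)) - 318 = (-3097 + (600*27 + 6)) - 318 = (-3097 + (16200 + 6)) - 318 = (-3097 + 16206) - 318 = 13109 - 318 = 12791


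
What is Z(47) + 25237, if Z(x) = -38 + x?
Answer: 25246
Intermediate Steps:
Z(47) + 25237 = (-38 + 47) + 25237 = 9 + 25237 = 25246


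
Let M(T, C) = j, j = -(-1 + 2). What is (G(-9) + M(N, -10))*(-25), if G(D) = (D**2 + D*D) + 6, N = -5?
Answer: -4175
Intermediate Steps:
j = -1 (j = -1*1 = -1)
M(T, C) = -1
G(D) = 6 + 2*D**2 (G(D) = (D**2 + D**2) + 6 = 2*D**2 + 6 = 6 + 2*D**2)
(G(-9) + M(N, -10))*(-25) = ((6 + 2*(-9)**2) - 1)*(-25) = ((6 + 2*81) - 1)*(-25) = ((6 + 162) - 1)*(-25) = (168 - 1)*(-25) = 167*(-25) = -4175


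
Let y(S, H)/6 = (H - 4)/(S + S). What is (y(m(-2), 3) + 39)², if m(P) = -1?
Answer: 1764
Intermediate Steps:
y(S, H) = 3*(-4 + H)/S (y(S, H) = 6*((H - 4)/(S + S)) = 6*((-4 + H)/((2*S))) = 6*((-4 + H)*(1/(2*S))) = 6*((-4 + H)/(2*S)) = 3*(-4 + H)/S)
(y(m(-2), 3) + 39)² = (3*(-4 + 3)/(-1) + 39)² = (3*(-1)*(-1) + 39)² = (3 + 39)² = 42² = 1764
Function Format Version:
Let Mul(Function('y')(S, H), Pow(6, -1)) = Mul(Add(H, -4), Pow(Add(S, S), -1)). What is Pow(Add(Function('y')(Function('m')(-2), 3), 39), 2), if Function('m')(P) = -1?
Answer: 1764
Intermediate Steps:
Function('y')(S, H) = Mul(3, Pow(S, -1), Add(-4, H)) (Function('y')(S, H) = Mul(6, Mul(Add(H, -4), Pow(Add(S, S), -1))) = Mul(6, Mul(Add(-4, H), Pow(Mul(2, S), -1))) = Mul(6, Mul(Add(-4, H), Mul(Rational(1, 2), Pow(S, -1)))) = Mul(6, Mul(Rational(1, 2), Pow(S, -1), Add(-4, H))) = Mul(3, Pow(S, -1), Add(-4, H)))
Pow(Add(Function('y')(Function('m')(-2), 3), 39), 2) = Pow(Add(Mul(3, Pow(-1, -1), Add(-4, 3)), 39), 2) = Pow(Add(Mul(3, -1, -1), 39), 2) = Pow(Add(3, 39), 2) = Pow(42, 2) = 1764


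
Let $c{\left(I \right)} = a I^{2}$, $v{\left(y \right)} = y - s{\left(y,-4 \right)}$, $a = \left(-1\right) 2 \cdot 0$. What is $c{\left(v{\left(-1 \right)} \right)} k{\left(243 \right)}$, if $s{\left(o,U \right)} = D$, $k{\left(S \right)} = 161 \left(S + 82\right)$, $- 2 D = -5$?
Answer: $0$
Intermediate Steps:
$D = \frac{5}{2}$ ($D = \left(- \frac{1}{2}\right) \left(-5\right) = \frac{5}{2} \approx 2.5$)
$k{\left(S \right)} = 13202 + 161 S$ ($k{\left(S \right)} = 161 \left(82 + S\right) = 13202 + 161 S$)
$s{\left(o,U \right)} = \frac{5}{2}$
$a = 0$ ($a = \left(-2\right) 0 = 0$)
$v{\left(y \right)} = - \frac{5}{2} + y$ ($v{\left(y \right)} = y - \frac{5}{2} = - \frac{5}{2} + y$)
$c{\left(I \right)} = 0$ ($c{\left(I \right)} = 0 I^{2} = 0$)
$c{\left(v{\left(-1 \right)} \right)} k{\left(243 \right)} = 0 \left(13202 + 161 \cdot 243\right) = 0 \left(13202 + 39123\right) = 0 \cdot 52325 = 0$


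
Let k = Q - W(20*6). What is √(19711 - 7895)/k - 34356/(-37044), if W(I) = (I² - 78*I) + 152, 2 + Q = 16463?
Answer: 409/441 + 2*√2954/11269 ≈ 0.93708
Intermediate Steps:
Q = 16461 (Q = -2 + 16463 = 16461)
W(I) = 152 + I² - 78*I
k = 11269 (k = 16461 - (152 + (20*6)² - 1560*6) = 16461 - (152 + 120² - 78*120) = 16461 - (152 + 14400 - 9360) = 16461 - 1*5192 = 16461 - 5192 = 11269)
√(19711 - 7895)/k - 34356/(-37044) = √(19711 - 7895)/11269 - 34356/(-37044) = √11816*(1/11269) - 34356*(-1/37044) = (2*√2954)*(1/11269) + 409/441 = 2*√2954/11269 + 409/441 = 409/441 + 2*√2954/11269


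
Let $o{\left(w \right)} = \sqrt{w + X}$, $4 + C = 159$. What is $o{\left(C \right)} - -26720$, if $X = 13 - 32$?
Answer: $26720 + 2 \sqrt{34} \approx 26732.0$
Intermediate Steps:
$X = -19$ ($X = 13 - 32 = -19$)
$C = 155$ ($C = -4 + 159 = 155$)
$o{\left(w \right)} = \sqrt{-19 + w}$ ($o{\left(w \right)} = \sqrt{w - 19} = \sqrt{-19 + w}$)
$o{\left(C \right)} - -26720 = \sqrt{-19 + 155} - -26720 = \sqrt{136} + 26720 = 2 \sqrt{34} + 26720 = 26720 + 2 \sqrt{34}$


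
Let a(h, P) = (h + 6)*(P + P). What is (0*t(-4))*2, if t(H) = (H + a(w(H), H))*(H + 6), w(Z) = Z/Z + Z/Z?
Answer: 0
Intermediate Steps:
w(Z) = 2 (w(Z) = 1 + 1 = 2)
a(h, P) = 2*P*(6 + h) (a(h, P) = (6 + h)*(2*P) = 2*P*(6 + h))
t(H) = 17*H*(6 + H) (t(H) = (H + 2*H*(6 + 2))*(H + 6) = (H + 2*H*8)*(6 + H) = (H + 16*H)*(6 + H) = (17*H)*(6 + H) = 17*H*(6 + H))
(0*t(-4))*2 = (0*(17*(-4)*(6 - 4)))*2 = (0*(17*(-4)*2))*2 = (0*(-136))*2 = 0*2 = 0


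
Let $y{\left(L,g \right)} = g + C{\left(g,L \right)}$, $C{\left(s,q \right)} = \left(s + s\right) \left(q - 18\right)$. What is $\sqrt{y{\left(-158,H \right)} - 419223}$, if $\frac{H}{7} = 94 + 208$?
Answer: $11 i \sqrt{9597} \approx 1077.6 i$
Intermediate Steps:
$H = 2114$ ($H = 7 \left(94 + 208\right) = 7 \cdot 302 = 2114$)
$C{\left(s,q \right)} = 2 s \left(-18 + q\right)$
$y{\left(L,g \right)} = g + 2 g \left(-18 + L\right)$
$\sqrt{y{\left(-158,H \right)} - 419223} = \sqrt{2114 \left(-35 + 2 \left(-158\right)\right) - 419223} = \sqrt{2114 \left(-35 - 316\right) - 419223} = \sqrt{2114 \left(-351\right) - 419223} = \sqrt{-742014 - 419223} = \sqrt{-1161237} = 11 i \sqrt{9597}$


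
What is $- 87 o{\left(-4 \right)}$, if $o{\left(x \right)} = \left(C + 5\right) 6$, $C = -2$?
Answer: $-1566$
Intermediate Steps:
$o{\left(x \right)} = 18$ ($o{\left(x \right)} = \left(-2 + 5\right) 6 = 3 \cdot 6 = 18$)
$- 87 o{\left(-4 \right)} = \left(-87\right) 18 = -1566$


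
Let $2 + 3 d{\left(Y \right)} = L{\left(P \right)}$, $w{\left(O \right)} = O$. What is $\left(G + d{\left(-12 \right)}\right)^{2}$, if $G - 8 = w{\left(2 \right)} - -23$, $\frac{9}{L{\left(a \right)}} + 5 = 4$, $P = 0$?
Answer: $\frac{7744}{9} \approx 860.44$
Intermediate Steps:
$L{\left(a \right)} = -9$ ($L{\left(a \right)} = \frac{9}{-5 + 4} = \frac{9}{-1} = 9 \left(-1\right) = -9$)
$d{\left(Y \right)} = - \frac{11}{3}$ ($d{\left(Y \right)} = - \frac{2}{3} + \frac{1}{3} \left(-9\right) = - \frac{2}{3} - 3 = - \frac{11}{3}$)
$G = 33$ ($G = 8 + \left(2 - -23\right) = 8 + \left(2 + 23\right) = 8 + 25 = 33$)
$\left(G + d{\left(-12 \right)}\right)^{2} = \left(33 - \frac{11}{3}\right)^{2} = \left(\frac{88}{3}\right)^{2} = \frac{7744}{9}$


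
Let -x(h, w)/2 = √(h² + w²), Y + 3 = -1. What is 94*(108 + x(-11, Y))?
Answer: 10152 - 188*√137 ≈ 7951.5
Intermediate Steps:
Y = -4 (Y = -3 - 1 = -4)
x(h, w) = -2*√(h² + w²)
94*(108 + x(-11, Y)) = 94*(108 - 2*√((-11)² + (-4)²)) = 94*(108 - 2*√(121 + 16)) = 94*(108 - 2*√137) = 10152 - 188*√137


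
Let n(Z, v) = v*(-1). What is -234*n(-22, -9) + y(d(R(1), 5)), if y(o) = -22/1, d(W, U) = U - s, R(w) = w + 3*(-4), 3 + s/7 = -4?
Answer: -2128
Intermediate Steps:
s = -49 (s = -21 + 7*(-4) = -21 - 28 = -49)
R(w) = -12 + w (R(w) = w - 12 = -12 + w)
d(W, U) = 49 + U (d(W, U) = U - 1*(-49) = U + 49 = 49 + U)
n(Z, v) = -v
y(o) = -22 (y(o) = -22*1 = -22)
-234*n(-22, -9) + y(d(R(1), 5)) = -(-234)*(-9) - 22 = -234*9 - 22 = -2106 - 22 = -2128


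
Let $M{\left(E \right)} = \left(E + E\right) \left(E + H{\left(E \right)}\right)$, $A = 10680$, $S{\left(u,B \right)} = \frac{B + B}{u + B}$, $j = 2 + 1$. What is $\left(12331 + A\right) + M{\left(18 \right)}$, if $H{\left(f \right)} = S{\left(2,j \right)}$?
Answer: $\frac{118511}{5} \approx 23702.0$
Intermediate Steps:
$j = 3$
$S{\left(u,B \right)} = \frac{2 B}{B + u}$
$H{\left(f \right)} = \frac{6}{5}$ ($H{\left(f \right)} = 2 \cdot 3 \frac{1}{3 + 2} = 2 \cdot 3 \cdot \frac{1}{5} = \frac{6}{5}$)
$M{\left(E \right)} = 2 E \left(\frac{6}{5} + E\right)$ ($M{\left(E \right)} = \left(E + E\right) \left(E + \frac{6}{5}\right) = 2 E \left(\frac{6}{5} + E\right)$)
$\left(12331 + A\right) + M{\left(18 \right)} = \left(12331 + 10680\right) + \frac{2}{5} \cdot 18 \left(6 + 5 \cdot 18\right) = 23011 + \frac{2}{5} \cdot 18 \left(6 + 90\right) = 23011 + \frac{2}{5} \cdot 18 \cdot 96 = 23011 + \frac{3456}{5} = \frac{118511}{5}$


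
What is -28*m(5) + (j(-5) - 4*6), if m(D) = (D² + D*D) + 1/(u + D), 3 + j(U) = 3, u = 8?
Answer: -18540/13 ≈ -1426.2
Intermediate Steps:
j(U) = 0 (j(U) = -3 + 3 = 0)
m(D) = 1/(8 + D) + 2*D² (m(D) = (D² + D*D) + 1/(8 + D) = (D² + D²) + 1/(8 + D) = 2*D² + 1/(8 + D) = 1/(8 + D) + 2*D²)
-28*m(5) + (j(-5) - 4*6) = -28*(1 + 2*5³ + 16*5²)/(8 + 5) + (0 - 4*6) = -28*(1 + 2*125 + 16*25)/13 + (0 - 24) = -28*(1 + 250 + 400)/13 - 24 = -28*651/13 - 24 = -18228/13 - 24 = -18540/13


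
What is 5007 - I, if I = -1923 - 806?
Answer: 7736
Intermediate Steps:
I = -2729
5007 - I = 5007 - 1*(-2729) = 5007 + 2729 = 7736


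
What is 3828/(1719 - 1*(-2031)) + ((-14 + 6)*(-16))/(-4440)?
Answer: 68818/69375 ≈ 0.99197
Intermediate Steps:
3828/(1719 - 1*(-2031)) + ((-14 + 6)*(-16))/(-4440) = 3828/(1719 + 2031) - 8*(-16)*(-1/4440) = 3828/3750 + 128*(-1/4440) = 3828*(1/3750) - 16/555 = 638/625 - 16/555 = 68818/69375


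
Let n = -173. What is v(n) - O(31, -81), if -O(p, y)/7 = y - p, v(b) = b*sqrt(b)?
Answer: -784 - 173*I*sqrt(173) ≈ -784.0 - 2275.5*I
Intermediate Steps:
v(b) = b**(3/2)
O(p, y) = -7*y + 7*p (O(p, y) = -7*(y - p) = -7*y + 7*p)
v(n) - O(31, -81) = (-173)**(3/2) - (-7*(-81) + 7*31) = -173*I*sqrt(173) - (567 + 217) = -173*I*sqrt(173) - 1*784 = -173*I*sqrt(173) - 784 = -784 - 173*I*sqrt(173)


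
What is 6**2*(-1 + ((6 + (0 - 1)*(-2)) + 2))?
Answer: 324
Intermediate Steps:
6**2*(-1 + ((6 + (0 - 1)*(-2)) + 2)) = 36*(-1 + ((6 - 1*(-2)) + 2)) = 36*(-1 + ((6 + 2) + 2)) = 36*(-1 + (8 + 2)) = 36*(-1 + 10) = 36*9 = 324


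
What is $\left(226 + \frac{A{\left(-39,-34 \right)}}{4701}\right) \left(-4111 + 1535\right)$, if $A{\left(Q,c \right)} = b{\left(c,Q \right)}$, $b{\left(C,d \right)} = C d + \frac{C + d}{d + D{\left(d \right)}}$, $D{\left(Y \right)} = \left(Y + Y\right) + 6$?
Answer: $- \frac{304165179920}{521811} \approx -5.829 \cdot 10^{5}$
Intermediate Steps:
$D{\left(Y \right)} = 6 + 2 Y$ ($D{\left(Y \right)} = 2 Y + 6 = 6 + 2 Y$)
$b{\left(C,d \right)} = C d + \frac{C + d}{6 + 3 d}$ ($b{\left(C,d \right)} = C d + \frac{C + d}{d + \left(6 + 2 d\right)} = C d + \frac{C + d}{6 + 3 d}$)
$A{\left(Q,c \right)} = \frac{Q + c + 3 c Q^{2} + 6 Q c}{3 \left(2 + Q\right)}$ ($A{\left(Q,c \right)} = \frac{c + Q + 3 c Q^{2} + 6 c Q}{3 \left(2 + Q\right)} = \frac{c + Q + 3 c Q^{2} + 6 Q c}{3 \left(2 + Q\right)} = \frac{Q + c + 3 c Q^{2} + 6 Q c}{3 \left(2 + Q\right)}$)
$\left(226 + \frac{A{\left(-39,-34 \right)}}{4701}\right) \left(-4111 + 1535\right) = \left(226 + \frac{\frac{1}{3} \frac{1}{2 - 39} \left(-39 - 34 + 3 \left(-34\right) \left(-39\right)^{2} + 6 \left(-39\right) \left(-34\right)\right)}{4701}\right) \left(-4111 + 1535\right) = \left(226 + \frac{-39 - 34 + 3 \left(-34\right) 1521 + 7956}{3 \left(-37\right)} \frac{1}{4701}\right) \left(-2576\right) = \left(226 + \frac{1}{3} \left(- \frac{1}{37}\right) \left(-39 - 34 - 155142 + 7956\right) \frac{1}{4701}\right) \left(-2576\right) = \left(226 + \frac{1}{3} \left(- \frac{1}{37}\right) \left(-147259\right) \frac{1}{4701}\right) \left(-2576\right) = \left(226 + \frac{147259}{111} \cdot \frac{1}{4701}\right) \left(-2576\right) = \left(226 + \frac{147259}{521811}\right) \left(-2576\right) = \frac{118076545}{521811} \left(-2576\right) = - \frac{304165179920}{521811}$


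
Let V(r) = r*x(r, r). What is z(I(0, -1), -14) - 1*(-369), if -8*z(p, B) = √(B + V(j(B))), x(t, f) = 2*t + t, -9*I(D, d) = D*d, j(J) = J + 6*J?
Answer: 369 - 11*√238/8 ≈ 347.79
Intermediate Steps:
j(J) = 7*J
I(D, d) = -D*d/9
x(t, f) = 3*t
V(r) = 3*r² (V(r) = r*(3*r) = 3*r²)
z(p, B) = -√(B + 147*B²)/8 (z(p, B) = -√(B + 3*(7*B)²)/8 = -√(B + 3*(49*B²))/8 = -√(B + 147*B²)/8)
z(I(0, -1), -14) - 1*(-369) = -11*√238/8 - 1*(-369) = -11*√238/8 + 369 = 369 - 11*√238/8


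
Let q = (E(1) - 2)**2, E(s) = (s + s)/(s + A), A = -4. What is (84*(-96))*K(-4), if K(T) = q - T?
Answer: -89600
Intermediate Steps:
E(s) = 2*s/(-4 + s) (E(s) = (s + s)/(s - 4) = (2*s)/(-4 + s) = 2*s/(-4 + s))
q = 64/9 (q = (2*1/(-4 + 1) - 2)**2 = (2*1/(-3) - 2)**2 = (2*1*(-1/3) - 2)**2 = (-2/3 - 2)**2 = (-8/3)**2 = 64/9 ≈ 7.1111)
K(T) = 64/9 - T
(84*(-96))*K(-4) = (84*(-96))*(64/9 - 1*(-4)) = -8064*(64/9 + 4) = -8064*100/9 = -89600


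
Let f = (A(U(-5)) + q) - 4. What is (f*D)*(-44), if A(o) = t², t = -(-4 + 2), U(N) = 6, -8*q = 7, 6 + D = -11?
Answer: -1309/2 ≈ -654.50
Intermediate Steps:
D = -17 (D = -6 - 11 = -17)
q = -7/8 (q = -⅛*7 = -7/8 ≈ -0.87500)
t = 2 (t = -1*(-2) = 2)
A(o) = 4 (A(o) = 2² = 4)
f = -7/8 (f = (4 - 7/8) - 4 = 25/8 - 4 = -7/8 ≈ -0.87500)
(f*D)*(-44) = -7/8*(-17)*(-44) = (119/8)*(-44) = -1309/2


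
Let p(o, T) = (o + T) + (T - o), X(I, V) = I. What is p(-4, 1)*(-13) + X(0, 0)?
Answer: -26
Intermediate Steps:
p(o, T) = 2*T (p(o, T) = (T + o) + (T - o) = 2*T)
p(-4, 1)*(-13) + X(0, 0) = (2*1)*(-13) + 0 = 2*(-13) + 0 = -26 + 0 = -26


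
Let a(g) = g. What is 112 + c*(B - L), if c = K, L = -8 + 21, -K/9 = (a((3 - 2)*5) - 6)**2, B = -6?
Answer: 283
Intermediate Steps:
K = -9 (K = -9*((3 - 2)*5 - 6)**2 = -9*(1*5 - 6)**2 = -9*(5 - 6)**2 = -9*(-1)**2 = -9*1 = -9)
L = 13
c = -9
112 + c*(B - L) = 112 - 9*(-6 - 1*13) = 112 - 9*(-6 - 13) = 112 - 9*(-19) = 112 + 171 = 283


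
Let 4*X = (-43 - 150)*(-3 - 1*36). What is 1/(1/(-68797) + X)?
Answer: 275188/517835015 ≈ 0.00053142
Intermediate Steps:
X = 7527/4 (X = ((-43 - 150)*(-3 - 1*36))/4 = (-193*(-3 - 36))/4 = (-193*(-39))/4 = (¼)*7527 = 7527/4 ≈ 1881.8)
1/(1/(-68797) + X) = 1/(1/(-68797) + 7527/4) = 1/(-1/68797 + 7527/4) = 1/(517835015/275188) = 275188/517835015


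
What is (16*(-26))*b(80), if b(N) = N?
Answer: -33280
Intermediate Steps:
(16*(-26))*b(80) = (16*(-26))*80 = -416*80 = -33280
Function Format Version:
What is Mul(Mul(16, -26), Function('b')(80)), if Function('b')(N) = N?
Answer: -33280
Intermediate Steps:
Mul(Mul(16, -26), Function('b')(80)) = Mul(Mul(16, -26), 80) = Mul(-416, 80) = -33280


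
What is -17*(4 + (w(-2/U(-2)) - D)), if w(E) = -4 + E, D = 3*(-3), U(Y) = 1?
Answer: -119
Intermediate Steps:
D = -9
-17*(4 + (w(-2/U(-2)) - D)) = -17*(4 + ((-4 - 2/1) - 1*(-9))) = -17*(4 + ((-4 - 2*1) + 9)) = -17*(4 + ((-4 - 2) + 9)) = -17*(4 + (-6 + 9)) = -17*(4 + 3) = -17*7 = -119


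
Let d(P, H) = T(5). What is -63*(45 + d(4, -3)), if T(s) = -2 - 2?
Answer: -2583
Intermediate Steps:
T(s) = -4
d(P, H) = -4
-63*(45 + d(4, -3)) = -63*(45 - 4) = -63*41 = -2583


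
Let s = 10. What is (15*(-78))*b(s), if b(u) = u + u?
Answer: -23400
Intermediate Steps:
b(u) = 2*u
(15*(-78))*b(s) = (15*(-78))*(2*10) = -1170*20 = -23400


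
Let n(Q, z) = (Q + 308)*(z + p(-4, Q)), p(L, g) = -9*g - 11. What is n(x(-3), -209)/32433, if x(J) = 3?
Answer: -4043/1707 ≈ -2.3685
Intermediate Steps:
p(L, g) = -11 - 9*g
n(Q, z) = (308 + Q)*(-11 + z - 9*Q) (n(Q, z) = (Q + 308)*(z + (-11 - 9*Q)) = (308 + Q)*(-11 + z - 9*Q))
n(x(-3), -209)/32433 = (-3388 - 2783*3 - 9*3² + 308*(-209) + 3*(-209))/32433 = (-3388 - 8349 - 9*9 - 64372 - 627)*(1/32433) = (-3388 - 8349 - 81 - 64372 - 627)*(1/32433) = -76817*1/32433 = -4043/1707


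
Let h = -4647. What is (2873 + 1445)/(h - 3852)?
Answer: -4318/8499 ≈ -0.50806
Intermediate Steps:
(2873 + 1445)/(h - 3852) = (2873 + 1445)/(-4647 - 3852) = 4318/(-8499) = 4318*(-1/8499) = -4318/8499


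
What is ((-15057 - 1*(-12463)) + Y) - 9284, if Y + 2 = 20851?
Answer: 8971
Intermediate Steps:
Y = 20849 (Y = -2 + 20851 = 20849)
((-15057 - 1*(-12463)) + Y) - 9284 = ((-15057 - 1*(-12463)) + 20849) - 9284 = ((-15057 + 12463) + 20849) - 9284 = (-2594 + 20849) - 9284 = 18255 - 9284 = 8971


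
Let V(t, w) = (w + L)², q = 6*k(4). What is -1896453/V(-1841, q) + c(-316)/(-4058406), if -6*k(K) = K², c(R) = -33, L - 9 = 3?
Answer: -116614791415/983856 ≈ -1.1853e+5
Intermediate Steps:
L = 12 (L = 9 + 3 = 12)
k(K) = -K²/6
q = -16 (q = 6*(-⅙*4²) = 6*(-⅙*16) = 6*(-8/3) = -16)
V(t, w) = (12 + w)² (V(t, w) = (w + 12)² = (12 + w)²)
-1896453/V(-1841, q) + c(-316)/(-4058406) = -1896453/(12 - 16)² - 33/(-4058406) = -1896453/((-4)²) - 33*(-1/4058406) = -1896453/16 + 1/122982 = -116614791415/983856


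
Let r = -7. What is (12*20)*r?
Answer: -1680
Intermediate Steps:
(12*20)*r = (12*20)*(-7) = 240*(-7) = -1680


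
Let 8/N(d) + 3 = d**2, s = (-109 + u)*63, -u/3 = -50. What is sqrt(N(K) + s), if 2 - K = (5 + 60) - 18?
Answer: sqrt(2640142587)/1011 ≈ 50.823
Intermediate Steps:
u = 150 (u = -3*(-50) = 150)
K = -45 (K = 2 - ((5 + 60) - 18) = 2 - (65 - 18) = 2 - 1*47 = 2 - 47 = -45)
s = 2583 (s = (-109 + 150)*63 = 41*63 = 2583)
N(d) = 8/(-3 + d**2)
sqrt(N(K) + s) = sqrt(8/(-3 + (-45)**2) + 2583) = sqrt(8/(-3 + 2025) + 2583) = sqrt(8/2022 + 2583) = sqrt(8*(1/2022) + 2583) = sqrt(4/1011 + 2583) = sqrt(2611417/1011) = sqrt(2640142587)/1011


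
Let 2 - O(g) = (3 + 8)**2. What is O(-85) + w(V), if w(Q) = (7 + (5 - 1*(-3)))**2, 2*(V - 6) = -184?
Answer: 106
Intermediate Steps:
V = -86 (V = 6 + (1/2)*(-184) = 6 - 92 = -86)
O(g) = -119 (O(g) = 2 - (3 + 8)**2 = 2 - 1*11**2 = 2 - 1*121 = 2 - 121 = -119)
w(Q) = 225 (w(Q) = (7 + (5 + 3))**2 = (7 + 8)**2 = 15**2 = 225)
O(-85) + w(V) = -119 + 225 = 106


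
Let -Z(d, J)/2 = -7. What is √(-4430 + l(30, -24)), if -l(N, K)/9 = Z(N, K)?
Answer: 2*I*√1139 ≈ 67.498*I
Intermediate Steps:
Z(d, J) = 14 (Z(d, J) = -2*(-7) = 14)
l(N, K) = -126 (l(N, K) = -9*14 = -126)
√(-4430 + l(30, -24)) = √(-4430 - 126) = √(-4556) = 2*I*√1139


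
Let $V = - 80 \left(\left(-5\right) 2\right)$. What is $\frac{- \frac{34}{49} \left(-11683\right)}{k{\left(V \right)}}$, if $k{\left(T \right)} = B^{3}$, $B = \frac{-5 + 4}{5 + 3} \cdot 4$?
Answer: $- \frac{453968}{7} \approx -64853.0$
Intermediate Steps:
$B = - \frac{1}{2}$ ($B = - \frac{1}{8} \cdot 4 = \left(-1\right) \frac{1}{8} \cdot 4 = \left(- \frac{1}{8}\right) 4 = - \frac{1}{2} \approx -0.5$)
$V = 800$ ($V = \left(-80\right) \left(-10\right) = 800$)
$k{\left(T \right)} = - \frac{1}{8}$ ($k{\left(T \right)} = \left(- \frac{1}{2}\right)^{3} = - \frac{1}{8}$)
$\frac{- \frac{34}{49} \left(-11683\right)}{k{\left(V \right)}} = \frac{- \frac{34}{49} \left(-11683\right)}{- \frac{1}{8}} = \left(-34\right) \frac{1}{49} \left(-11683\right) \left(-8\right) = \left(- \frac{34}{49}\right) \left(-11683\right) \left(-8\right) = \frac{56746}{7} \left(-8\right) = - \frac{453968}{7}$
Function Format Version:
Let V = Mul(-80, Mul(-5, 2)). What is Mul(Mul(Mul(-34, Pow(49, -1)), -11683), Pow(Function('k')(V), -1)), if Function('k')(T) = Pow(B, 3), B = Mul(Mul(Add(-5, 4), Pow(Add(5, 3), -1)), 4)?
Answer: Rational(-453968, 7) ≈ -64853.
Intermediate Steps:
B = Rational(-1, 2) (B = Mul(Mul(-1, Pow(8, -1)), 4) = Mul(Mul(-1, Rational(1, 8)), 4) = Mul(Rational(-1, 8), 4) = Rational(-1, 2) ≈ -0.50000)
V = 800 (V = Mul(-80, -10) = 800)
Function('k')(T) = Rational(-1, 8) (Function('k')(T) = Pow(Rational(-1, 2), 3) = Rational(-1, 8))
Mul(Mul(Mul(-34, Pow(49, -1)), -11683), Pow(Function('k')(V), -1)) = Mul(Mul(Mul(-34, Pow(49, -1)), -11683), Pow(Rational(-1, 8), -1)) = Mul(Mul(Mul(-34, Rational(1, 49)), -11683), -8) = Mul(Mul(Rational(-34, 49), -11683), -8) = Mul(Rational(56746, 7), -8) = Rational(-453968, 7)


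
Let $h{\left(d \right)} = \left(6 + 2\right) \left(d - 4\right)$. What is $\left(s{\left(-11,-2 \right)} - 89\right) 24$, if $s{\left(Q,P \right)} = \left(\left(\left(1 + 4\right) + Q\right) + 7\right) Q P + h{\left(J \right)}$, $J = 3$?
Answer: $-1800$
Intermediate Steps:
$h{\left(d \right)} = -32 + 8 d$ ($h{\left(d \right)} = 8 \left(-4 + d\right) = -32 + 8 d$)
$s{\left(Q,P \right)} = -8 + P Q \left(12 + Q\right)$ ($s{\left(Q,P \right)} = \left(\left(\left(1 + 4\right) + Q\right) + 7\right) Q P + \left(-32 + 8 \cdot 3\right) = \left(\left(5 + Q\right) + 7\right) Q P + \left(-32 + 24\right) = \left(12 + Q\right) Q P - 8 = Q \left(12 + Q\right) P - 8 = P Q \left(12 + Q\right) - 8 = -8 + P Q \left(12 + Q\right)$)
$\left(s{\left(-11,-2 \right)} - 89\right) 24 = \left(\left(-8 - 2 \left(-11\right)^{2} + 12 \left(-2\right) \left(-11\right)\right) - 89\right) 24 = \left(\left(-8 - 242 + 264\right) - 89\right) 24 = \left(14 - 89\right) 24 = \left(-75\right) 24 = -1800$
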